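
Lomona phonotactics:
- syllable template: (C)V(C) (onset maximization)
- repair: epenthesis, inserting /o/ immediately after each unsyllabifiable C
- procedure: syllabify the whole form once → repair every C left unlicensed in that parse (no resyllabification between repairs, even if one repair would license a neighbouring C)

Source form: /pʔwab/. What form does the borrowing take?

poʔowab

Under (C)V(C), the unsyllabifiable consonants are /p/, /ʔ/ (at most one coda consonant is licensed; onsets are limited to one consonant).
Inserting the epenthetic vowel yields /p/ → /po/, /ʔ/ → /ʔo/.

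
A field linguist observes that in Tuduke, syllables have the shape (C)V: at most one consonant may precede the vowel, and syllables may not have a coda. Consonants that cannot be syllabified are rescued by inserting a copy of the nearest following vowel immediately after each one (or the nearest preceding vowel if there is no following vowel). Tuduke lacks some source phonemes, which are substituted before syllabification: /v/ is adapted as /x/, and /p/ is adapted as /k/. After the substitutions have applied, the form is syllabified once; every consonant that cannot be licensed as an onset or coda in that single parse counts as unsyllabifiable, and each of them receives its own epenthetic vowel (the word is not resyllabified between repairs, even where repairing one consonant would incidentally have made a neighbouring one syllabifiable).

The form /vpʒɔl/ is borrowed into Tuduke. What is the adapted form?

Substitution: /v/ → /x/, /p/ → /k/, giving /xkʒɔl/.
Under (C)V, the unsyllabifiable consonants are /x/, /k/, /l/ (no codas are permitted; onsets are limited to one consonant).
Epenthesis after each stranded consonant: /x/ → /xɔ/, /k/ → /kɔ/, /l/ → /lɔ/.

xɔkɔʒɔlɔ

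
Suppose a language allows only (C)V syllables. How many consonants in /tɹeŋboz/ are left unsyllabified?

3

The consonants /t/, /ŋ/, /z/ cannot be parsed into a legal (C)V syllable (no codas are permitted; onsets are limited to one consonant).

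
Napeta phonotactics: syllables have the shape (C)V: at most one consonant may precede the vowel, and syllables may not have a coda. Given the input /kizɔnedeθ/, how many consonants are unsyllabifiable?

Under (C)V, the unsyllabifiable consonants are /θ/ (no codas are permitted; onsets are limited to one consonant).

1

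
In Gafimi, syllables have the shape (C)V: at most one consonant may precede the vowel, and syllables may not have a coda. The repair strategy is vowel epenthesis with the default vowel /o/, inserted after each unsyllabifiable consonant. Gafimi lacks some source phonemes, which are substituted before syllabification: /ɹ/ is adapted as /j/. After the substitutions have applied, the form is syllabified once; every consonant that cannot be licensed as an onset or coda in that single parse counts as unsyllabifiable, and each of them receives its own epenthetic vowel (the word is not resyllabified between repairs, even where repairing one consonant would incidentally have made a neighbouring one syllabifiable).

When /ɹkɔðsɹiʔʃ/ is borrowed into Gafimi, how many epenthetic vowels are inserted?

After substitution the input is /jkɔðsjiʔʃ/.
The unsyllabifiable consonants are /j/, /ð/, /s/, /ʔ/, /ʃ/; each receives one epenthetic vowel.

5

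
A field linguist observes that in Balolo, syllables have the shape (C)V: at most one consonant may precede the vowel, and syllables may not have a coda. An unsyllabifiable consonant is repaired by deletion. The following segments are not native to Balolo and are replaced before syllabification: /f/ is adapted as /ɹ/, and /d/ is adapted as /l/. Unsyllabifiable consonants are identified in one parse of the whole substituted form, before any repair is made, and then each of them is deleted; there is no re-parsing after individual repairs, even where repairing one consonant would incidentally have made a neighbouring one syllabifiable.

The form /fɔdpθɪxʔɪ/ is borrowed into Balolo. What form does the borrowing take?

Substitution: /f/ → /ɹ/, /d/ → /l/, giving /ɹɔlpθɪxʔɪ/.
Under (C)V, the unsyllabifiable consonants are /l/, /p/, /x/ (no codas are permitted; onsets are limited to one consonant).
Each unlicensed consonant is deleted: /l/, /p/, /x/.

ɹɔθɪʔɪ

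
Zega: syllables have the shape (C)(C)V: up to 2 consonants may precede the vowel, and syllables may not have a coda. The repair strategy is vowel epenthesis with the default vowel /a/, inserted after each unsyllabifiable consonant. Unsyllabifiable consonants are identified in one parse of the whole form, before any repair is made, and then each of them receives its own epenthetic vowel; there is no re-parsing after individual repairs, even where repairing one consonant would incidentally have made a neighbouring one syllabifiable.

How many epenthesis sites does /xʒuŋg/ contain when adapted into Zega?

2

The unsyllabifiable consonants are /ŋ/, /g/; each receives one epenthetic vowel.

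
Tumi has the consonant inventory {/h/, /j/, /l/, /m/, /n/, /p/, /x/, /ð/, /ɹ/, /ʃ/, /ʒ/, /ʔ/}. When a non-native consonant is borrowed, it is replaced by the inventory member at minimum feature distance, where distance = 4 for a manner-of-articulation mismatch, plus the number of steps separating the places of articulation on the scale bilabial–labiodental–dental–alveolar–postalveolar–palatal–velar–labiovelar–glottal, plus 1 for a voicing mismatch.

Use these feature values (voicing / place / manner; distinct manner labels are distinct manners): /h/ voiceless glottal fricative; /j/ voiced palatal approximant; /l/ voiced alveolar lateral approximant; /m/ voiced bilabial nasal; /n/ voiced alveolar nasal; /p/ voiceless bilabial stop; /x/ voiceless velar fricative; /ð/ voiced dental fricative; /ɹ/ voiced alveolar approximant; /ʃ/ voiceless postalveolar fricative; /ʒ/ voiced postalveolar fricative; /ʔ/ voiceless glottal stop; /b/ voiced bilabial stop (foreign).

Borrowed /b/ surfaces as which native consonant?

/p/ is closest: same manner (stop), place distance 0 (bilabial→bilabial), voicing differs (+1); total 1. Next closest is /m/ at distance 4.

p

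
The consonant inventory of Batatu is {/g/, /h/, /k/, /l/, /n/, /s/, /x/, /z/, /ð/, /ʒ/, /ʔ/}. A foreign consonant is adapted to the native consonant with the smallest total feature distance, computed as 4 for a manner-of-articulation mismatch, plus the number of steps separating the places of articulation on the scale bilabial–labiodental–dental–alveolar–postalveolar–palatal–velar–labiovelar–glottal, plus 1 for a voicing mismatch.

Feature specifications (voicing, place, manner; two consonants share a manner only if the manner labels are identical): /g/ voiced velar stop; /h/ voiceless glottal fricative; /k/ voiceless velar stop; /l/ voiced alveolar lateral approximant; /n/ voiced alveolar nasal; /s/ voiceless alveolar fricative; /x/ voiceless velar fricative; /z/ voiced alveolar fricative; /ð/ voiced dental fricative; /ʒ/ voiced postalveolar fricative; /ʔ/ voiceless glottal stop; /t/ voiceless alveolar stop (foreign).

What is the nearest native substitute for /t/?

/k/ is closest: same manner (stop), place distance 3 (alveolar→velar), same voicing; total 3. Next closest is /g/ at distance 4.

k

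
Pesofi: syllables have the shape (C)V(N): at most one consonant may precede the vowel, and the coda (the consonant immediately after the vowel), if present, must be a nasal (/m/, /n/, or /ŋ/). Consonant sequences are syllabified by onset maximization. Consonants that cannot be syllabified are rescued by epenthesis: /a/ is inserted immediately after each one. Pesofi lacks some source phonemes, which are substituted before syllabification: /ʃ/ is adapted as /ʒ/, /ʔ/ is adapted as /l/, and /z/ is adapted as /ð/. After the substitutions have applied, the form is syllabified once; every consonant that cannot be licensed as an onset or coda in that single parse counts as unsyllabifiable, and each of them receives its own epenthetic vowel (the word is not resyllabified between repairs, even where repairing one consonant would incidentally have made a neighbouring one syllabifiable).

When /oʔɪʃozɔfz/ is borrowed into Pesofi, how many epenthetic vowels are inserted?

2

After substitution the input is /olɪʒoðɔfð/.
The unsyllabifiable consonants are /f/, /ð/; each receives one epenthetic vowel.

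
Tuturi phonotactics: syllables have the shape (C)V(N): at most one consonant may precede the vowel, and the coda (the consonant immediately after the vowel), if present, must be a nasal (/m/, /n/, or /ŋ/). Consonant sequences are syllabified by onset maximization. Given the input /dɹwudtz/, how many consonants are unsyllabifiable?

5

Under (C)V(N), the unsyllabifiable consonants are /d/, /ɹ/, /d/, /t/, /z/ (only a nasal (/m/, /n/, or /ŋ/) is licensed in coda position; onsets are limited to one consonant).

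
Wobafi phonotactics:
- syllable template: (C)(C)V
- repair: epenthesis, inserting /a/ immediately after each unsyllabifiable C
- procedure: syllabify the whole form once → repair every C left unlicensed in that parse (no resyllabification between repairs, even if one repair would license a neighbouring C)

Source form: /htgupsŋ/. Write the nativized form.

hatgupasaŋa

Syllabifying with onset maximization leaves /h/, /p/, /s/, /ŋ/ stranded (no codas are permitted; onsets may contain at most 2 consonants).
Inserting the epenthetic vowel yields /h/ → /ha/, /p/ → /pa/, /s/ → /sa/, /ŋ/ → /ŋa/.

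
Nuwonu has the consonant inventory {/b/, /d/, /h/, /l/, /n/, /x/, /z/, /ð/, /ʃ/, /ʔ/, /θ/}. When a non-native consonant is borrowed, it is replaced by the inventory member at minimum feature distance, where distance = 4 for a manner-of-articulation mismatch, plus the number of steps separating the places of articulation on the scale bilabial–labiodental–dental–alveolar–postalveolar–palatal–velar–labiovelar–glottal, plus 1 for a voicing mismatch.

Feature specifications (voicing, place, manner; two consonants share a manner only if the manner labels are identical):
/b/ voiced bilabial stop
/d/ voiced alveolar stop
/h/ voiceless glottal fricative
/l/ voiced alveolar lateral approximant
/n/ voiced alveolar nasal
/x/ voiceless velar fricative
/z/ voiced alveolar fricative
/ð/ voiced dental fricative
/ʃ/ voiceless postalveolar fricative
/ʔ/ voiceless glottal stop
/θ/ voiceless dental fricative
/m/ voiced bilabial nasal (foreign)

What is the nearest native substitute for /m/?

/n/ is closest: same manner (nasal), place distance 3 (bilabial→alveolar), same voicing; total 3. Next closest is /b/ at distance 4.

n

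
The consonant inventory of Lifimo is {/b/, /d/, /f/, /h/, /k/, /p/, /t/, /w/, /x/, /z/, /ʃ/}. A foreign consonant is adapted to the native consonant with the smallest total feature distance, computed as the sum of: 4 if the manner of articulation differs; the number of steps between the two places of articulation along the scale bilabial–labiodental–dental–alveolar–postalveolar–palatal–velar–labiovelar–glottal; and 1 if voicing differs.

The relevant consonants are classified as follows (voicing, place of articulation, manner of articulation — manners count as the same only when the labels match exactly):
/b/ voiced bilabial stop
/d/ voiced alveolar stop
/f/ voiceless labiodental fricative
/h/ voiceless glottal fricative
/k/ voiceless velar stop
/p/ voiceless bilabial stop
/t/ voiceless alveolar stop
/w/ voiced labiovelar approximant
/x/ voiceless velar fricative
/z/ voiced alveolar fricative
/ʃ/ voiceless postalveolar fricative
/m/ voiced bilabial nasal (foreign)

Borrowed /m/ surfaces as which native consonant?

b

/b/ is closest: manner differs (nasal→stop, +4), place distance 0 (bilabial→bilabial), same voicing; total 4. Next closest is /p/ at distance 5.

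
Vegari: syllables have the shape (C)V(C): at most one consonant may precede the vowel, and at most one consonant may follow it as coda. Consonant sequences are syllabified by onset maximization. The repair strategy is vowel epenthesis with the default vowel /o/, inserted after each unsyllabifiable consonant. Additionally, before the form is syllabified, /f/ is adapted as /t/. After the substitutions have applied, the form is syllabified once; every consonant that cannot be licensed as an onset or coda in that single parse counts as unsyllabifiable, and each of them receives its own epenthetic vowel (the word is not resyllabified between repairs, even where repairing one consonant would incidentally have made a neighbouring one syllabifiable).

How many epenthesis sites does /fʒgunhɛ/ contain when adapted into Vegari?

2

After substitution the input is /tʒgunhɛ/.
The unsyllabifiable consonants are /t/, /ʒ/; each receives one epenthetic vowel.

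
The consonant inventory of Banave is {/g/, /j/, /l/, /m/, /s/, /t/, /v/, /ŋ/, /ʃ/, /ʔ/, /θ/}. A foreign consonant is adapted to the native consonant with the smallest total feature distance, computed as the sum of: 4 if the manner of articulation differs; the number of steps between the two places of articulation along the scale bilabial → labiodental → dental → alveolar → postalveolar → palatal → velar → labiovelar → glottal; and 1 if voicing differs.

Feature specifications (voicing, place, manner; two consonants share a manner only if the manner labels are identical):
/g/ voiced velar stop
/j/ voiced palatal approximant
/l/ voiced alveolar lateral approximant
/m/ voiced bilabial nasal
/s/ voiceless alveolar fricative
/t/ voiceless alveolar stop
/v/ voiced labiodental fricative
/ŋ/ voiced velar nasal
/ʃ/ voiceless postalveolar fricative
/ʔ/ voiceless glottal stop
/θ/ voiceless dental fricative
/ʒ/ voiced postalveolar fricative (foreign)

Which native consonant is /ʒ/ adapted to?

ʃ

/ʃ/ is closest: same manner (fricative), place distance 0 (postalveolar→postalveolar), voicing differs (+1); total 1. Next closest is /s/ at distance 2.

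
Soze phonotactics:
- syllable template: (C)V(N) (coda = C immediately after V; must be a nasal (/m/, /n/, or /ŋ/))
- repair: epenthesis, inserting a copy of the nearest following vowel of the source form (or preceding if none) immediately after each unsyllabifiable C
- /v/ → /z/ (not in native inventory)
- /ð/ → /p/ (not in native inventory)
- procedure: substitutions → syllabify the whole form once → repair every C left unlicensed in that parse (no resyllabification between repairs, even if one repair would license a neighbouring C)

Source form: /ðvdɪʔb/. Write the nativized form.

pɪzɪdɪʔɪbɪ

Substitution: /ð/ → /p/, /v/ → /z/, giving /pzdɪʔb/.
The consonants /p/, /z/, /ʔ/, /b/ cannot be parsed into a legal (C)V(N) syllable (only a nasal (/m/, /n/, or /ŋ/) is licensed in coda position; onsets are limited to one consonant).
Each unlicensed consonant becomes the onset of a new syllable: /p/ → /pɪ/, /z/ → /zɪ/, /ʔ/ → /ʔɪ/, /b/ → /bɪ/.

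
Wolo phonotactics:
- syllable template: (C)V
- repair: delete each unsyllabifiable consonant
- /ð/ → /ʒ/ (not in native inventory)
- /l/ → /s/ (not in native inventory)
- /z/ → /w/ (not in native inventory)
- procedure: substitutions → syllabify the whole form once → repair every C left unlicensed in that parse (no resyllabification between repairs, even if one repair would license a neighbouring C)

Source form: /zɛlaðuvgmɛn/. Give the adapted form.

wɛsaʒumɛ

Substitution: /z/ → /w/, /l/ → /s/, /ð/ → /ʒ/, giving /wɛsaʒuvgmɛn/.
Syllabifying with onset maximization leaves /v/, /g/, /n/ stranded (no codas are permitted; onsets are limited to one consonant).
Deletion applies to /v/, /g/, /n/.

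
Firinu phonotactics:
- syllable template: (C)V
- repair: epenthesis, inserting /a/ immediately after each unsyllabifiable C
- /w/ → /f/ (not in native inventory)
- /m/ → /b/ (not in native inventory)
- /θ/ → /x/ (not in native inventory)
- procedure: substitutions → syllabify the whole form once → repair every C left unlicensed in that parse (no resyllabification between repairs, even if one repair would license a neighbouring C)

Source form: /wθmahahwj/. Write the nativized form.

Substitution: /w/ → /f/, /θ/ → /x/, /m/ → /b/, giving /fxbahahfj/.
Syllabifying with onset maximization leaves /f/, /x/, /h/, /f/, /j/ stranded (no codas are permitted; onsets are limited to one consonant).
Epenthesis after each stranded consonant: /f/ → /fa/, /x/ → /xa/, /h/ → /ha/, /f/ → /fa/, /j/ → /ja/.

faxabahahafaja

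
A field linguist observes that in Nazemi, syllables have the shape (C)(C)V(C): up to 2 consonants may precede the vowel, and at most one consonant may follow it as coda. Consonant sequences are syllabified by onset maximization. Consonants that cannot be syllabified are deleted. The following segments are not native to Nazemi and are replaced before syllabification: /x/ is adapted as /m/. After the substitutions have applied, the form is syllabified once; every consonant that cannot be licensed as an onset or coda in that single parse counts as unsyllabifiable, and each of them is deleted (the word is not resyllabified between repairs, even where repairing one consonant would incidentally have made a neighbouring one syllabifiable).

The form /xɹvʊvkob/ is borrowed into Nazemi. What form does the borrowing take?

ɹvʊvkob

Substitution: /x/ → /m/, giving /mɹvʊvkob/.
The consonants /m/ cannot be parsed into a legal (C)(C)V(C) syllable (at most one coda consonant is licensed; onsets may contain at most 2 consonants).
Each unlicensed consonant is deleted: /m/.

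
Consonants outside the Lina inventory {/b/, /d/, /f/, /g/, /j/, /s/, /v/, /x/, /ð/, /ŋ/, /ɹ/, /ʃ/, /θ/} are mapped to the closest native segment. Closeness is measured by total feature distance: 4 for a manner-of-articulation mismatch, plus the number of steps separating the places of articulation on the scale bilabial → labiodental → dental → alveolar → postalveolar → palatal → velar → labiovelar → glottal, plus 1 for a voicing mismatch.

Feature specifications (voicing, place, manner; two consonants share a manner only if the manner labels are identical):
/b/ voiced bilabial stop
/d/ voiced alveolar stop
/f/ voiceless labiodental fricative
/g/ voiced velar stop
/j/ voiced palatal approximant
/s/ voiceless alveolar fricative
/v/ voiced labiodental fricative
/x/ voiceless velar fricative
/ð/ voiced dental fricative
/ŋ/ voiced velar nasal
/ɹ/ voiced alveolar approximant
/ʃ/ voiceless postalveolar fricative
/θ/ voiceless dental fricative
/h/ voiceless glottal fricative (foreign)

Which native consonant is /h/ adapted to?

/x/ is closest: same manner (fricative), place distance 2 (glottal→velar), same voicing; total 2. Next closest is /ʃ/ at distance 4.

x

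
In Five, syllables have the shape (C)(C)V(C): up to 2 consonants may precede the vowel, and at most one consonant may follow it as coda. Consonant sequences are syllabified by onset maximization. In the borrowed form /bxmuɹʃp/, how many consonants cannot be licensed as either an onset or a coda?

3

Under (C)(C)V(C), the unsyllabifiable consonants are /b/, /ʃ/, /p/ (at most one coda consonant is licensed; onsets may contain at most 2 consonants).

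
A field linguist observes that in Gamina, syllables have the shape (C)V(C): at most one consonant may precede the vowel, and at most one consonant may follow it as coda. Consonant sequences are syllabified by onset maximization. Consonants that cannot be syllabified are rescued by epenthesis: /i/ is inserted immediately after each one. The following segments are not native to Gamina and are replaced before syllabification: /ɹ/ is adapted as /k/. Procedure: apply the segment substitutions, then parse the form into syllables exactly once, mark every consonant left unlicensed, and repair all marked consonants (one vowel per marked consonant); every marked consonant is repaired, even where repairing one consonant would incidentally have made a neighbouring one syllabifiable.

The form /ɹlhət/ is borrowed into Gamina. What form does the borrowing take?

Substitution: /ɹ/ → /k/, giving /klhət/.
Under (C)V(C), the unsyllabifiable consonants are /k/, /l/ (at most one coda consonant is licensed; onsets are limited to one consonant).
Each unlicensed consonant becomes the onset of a new syllable: /k/ → /ki/, /l/ → /li/.

kilihət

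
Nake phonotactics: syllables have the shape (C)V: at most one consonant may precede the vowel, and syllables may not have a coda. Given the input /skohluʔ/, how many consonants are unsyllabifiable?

The consonants /s/, /h/, /ʔ/ cannot be parsed into a legal (C)V syllable (no codas are permitted; onsets are limited to one consonant).

3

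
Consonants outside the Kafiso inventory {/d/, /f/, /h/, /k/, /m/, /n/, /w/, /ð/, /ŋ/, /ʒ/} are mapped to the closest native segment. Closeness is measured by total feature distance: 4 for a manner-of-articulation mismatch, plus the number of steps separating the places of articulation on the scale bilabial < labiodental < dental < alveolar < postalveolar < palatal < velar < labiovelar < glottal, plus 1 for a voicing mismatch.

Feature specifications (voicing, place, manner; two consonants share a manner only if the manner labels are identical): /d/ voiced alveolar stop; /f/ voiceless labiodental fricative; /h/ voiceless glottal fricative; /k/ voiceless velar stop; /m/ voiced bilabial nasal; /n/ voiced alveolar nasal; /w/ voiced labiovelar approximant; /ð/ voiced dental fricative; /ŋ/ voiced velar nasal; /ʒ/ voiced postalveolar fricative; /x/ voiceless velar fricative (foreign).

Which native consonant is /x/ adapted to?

/h/ is closest: same manner (fricative), place distance 2 (velar→glottal), same voicing; total 2. Next closest is /ʒ/ at distance 3.

h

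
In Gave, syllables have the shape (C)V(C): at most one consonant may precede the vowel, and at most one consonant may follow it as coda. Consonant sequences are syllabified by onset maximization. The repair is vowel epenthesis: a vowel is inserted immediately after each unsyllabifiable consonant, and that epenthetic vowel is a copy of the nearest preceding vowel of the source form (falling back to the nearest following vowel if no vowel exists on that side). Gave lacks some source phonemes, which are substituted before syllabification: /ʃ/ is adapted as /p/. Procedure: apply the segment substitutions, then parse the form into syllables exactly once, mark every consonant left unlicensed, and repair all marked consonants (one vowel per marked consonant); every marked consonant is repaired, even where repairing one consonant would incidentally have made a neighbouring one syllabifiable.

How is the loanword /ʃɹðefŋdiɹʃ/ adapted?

peɹeðefŋediɹpi

Substitution: /ʃ/ → /p/, giving /pɹðefŋdiɹp/.
The consonants /p/, /ɹ/, /ŋ/, /p/ cannot be parsed into a legal (C)V(C) syllable (at most one coda consonant is licensed; onsets are limited to one consonant).
Epenthesis after each stranded consonant: /p/ → /pe/, /ɹ/ → /ɹe/, /ŋ/ → /ŋe/, /p/ → /pi/.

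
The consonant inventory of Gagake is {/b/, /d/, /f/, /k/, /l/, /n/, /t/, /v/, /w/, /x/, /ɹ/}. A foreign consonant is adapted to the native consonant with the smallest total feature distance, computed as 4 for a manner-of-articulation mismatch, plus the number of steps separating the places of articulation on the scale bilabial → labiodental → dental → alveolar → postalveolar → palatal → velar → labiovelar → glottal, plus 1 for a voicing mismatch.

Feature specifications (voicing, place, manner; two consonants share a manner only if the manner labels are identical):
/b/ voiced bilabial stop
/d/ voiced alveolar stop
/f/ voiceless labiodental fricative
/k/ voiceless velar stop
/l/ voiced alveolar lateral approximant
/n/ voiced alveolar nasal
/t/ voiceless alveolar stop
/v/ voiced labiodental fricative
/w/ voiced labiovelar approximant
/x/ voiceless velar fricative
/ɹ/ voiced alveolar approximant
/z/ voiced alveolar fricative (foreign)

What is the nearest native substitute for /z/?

/v/ is closest: same manner (fricative), place distance 2 (alveolar→labiodental), same voicing; total 2. Next closest is /f/ at distance 3.

v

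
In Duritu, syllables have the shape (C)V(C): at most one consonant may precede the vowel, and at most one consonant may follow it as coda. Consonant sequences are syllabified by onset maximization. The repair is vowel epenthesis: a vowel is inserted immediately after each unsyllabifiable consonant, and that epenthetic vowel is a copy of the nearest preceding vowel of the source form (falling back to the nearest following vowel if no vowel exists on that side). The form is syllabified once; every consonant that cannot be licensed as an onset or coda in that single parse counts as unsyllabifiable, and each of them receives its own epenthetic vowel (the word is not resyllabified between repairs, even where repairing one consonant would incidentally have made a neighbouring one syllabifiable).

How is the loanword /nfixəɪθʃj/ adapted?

nifixəɪθʃɪjɪ

Under (C)V(C), the unsyllabifiable consonants are /n/, /ʃ/, /j/ (at most one coda consonant is licensed; onsets are limited to one consonant).
Each unlicensed consonant becomes the onset of a new syllable: /n/ → /ni/, /ʃ/ → /ʃɪ/, /j/ → /jɪ/.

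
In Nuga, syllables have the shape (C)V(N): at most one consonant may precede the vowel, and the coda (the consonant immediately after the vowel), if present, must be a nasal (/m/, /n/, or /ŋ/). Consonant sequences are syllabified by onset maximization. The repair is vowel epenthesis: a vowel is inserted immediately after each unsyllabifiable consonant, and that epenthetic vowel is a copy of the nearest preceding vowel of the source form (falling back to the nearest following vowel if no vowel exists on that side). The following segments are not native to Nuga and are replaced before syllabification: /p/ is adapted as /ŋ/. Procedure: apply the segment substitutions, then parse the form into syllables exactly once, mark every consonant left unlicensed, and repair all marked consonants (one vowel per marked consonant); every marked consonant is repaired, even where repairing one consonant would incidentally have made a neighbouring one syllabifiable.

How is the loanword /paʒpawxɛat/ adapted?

ŋaʒaŋawaxɛata

Substitution: /p/ → /ŋ/, giving /ŋaʒŋawxɛat/.
The consonants /ʒ/, /w/, /t/ cannot be parsed into a legal (C)V(N) syllable (only a nasal (/m/, /n/, or /ŋ/) is licensed in coda position; onsets are limited to one consonant).
Epenthesis after each stranded consonant: /ʒ/ → /ʒa/, /w/ → /wa/, /t/ → /ta/.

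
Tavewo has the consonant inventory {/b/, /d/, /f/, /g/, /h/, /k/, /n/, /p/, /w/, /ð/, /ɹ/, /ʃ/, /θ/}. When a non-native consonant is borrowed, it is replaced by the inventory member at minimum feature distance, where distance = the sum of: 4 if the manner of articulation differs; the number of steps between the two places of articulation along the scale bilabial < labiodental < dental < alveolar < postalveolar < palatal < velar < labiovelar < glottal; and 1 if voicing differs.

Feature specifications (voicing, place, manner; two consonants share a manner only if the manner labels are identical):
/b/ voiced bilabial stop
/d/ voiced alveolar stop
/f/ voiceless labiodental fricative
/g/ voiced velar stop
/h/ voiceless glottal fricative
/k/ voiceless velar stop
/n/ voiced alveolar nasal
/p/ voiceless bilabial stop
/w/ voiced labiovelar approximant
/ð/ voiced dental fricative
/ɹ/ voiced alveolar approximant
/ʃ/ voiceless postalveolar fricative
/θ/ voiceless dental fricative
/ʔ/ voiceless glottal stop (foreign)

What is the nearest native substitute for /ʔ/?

k

/k/ is closest: same manner (stop), place distance 2 (glottal→velar), same voicing; total 2. Next closest is /g/ at distance 3.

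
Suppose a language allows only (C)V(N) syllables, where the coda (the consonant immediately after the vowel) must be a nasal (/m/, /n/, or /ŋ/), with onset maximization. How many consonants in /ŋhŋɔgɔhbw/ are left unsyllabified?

Under (C)V(N), the unsyllabifiable consonants are /ŋ/, /h/, /h/, /b/, /w/ (only a nasal (/m/, /n/, or /ŋ/) is licensed in coda position; onsets are limited to one consonant).

5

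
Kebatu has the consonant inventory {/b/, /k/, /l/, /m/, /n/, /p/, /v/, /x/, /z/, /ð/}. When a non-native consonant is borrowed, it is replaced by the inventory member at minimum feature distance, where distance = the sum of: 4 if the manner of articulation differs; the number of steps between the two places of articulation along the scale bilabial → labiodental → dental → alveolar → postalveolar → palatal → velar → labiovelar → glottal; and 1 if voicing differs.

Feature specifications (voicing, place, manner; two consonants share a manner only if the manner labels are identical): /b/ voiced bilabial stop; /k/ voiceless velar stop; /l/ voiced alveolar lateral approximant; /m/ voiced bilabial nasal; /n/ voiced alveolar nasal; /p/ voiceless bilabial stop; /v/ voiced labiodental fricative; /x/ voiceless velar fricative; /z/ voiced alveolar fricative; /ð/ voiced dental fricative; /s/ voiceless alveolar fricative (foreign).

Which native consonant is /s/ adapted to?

z

/z/ is closest: same manner (fricative), place distance 0 (alveolar→alveolar), voicing differs (+1); total 1. Next closest is /ð/ at distance 2.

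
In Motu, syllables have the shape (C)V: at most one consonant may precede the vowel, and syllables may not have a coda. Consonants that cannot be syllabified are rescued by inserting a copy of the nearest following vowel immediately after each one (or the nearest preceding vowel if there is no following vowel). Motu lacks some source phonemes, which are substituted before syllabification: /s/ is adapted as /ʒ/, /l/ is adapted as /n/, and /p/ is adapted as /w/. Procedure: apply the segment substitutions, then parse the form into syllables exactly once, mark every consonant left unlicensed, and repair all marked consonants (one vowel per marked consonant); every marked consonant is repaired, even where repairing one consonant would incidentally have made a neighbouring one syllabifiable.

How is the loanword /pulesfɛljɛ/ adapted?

Substitution: /p/ → /w/, /l/ → /n/, /s/ → /ʒ/, giving /wuneʒfɛnjɛ/.
Under (C)V, the unsyllabifiable consonants are /ʒ/, /n/ (no codas are permitted; onsets are limited to one consonant).
Each unlicensed consonant becomes the onset of a new syllable: /ʒ/ → /ʒɛ/, /n/ → /nɛ/.

wuneʒɛfɛnɛjɛ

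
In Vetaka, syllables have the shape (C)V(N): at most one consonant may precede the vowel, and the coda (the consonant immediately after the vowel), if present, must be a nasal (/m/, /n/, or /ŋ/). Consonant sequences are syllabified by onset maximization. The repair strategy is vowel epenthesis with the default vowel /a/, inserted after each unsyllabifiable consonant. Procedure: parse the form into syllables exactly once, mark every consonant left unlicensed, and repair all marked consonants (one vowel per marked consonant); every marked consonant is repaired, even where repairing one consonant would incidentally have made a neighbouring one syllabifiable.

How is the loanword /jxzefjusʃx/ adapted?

Under (C)V(N), the unsyllabifiable consonants are /j/, /x/, /f/, /s/, /ʃ/, /x/ (only a nasal (/m/, /n/, or /ŋ/) is licensed in coda position; onsets are limited to one consonant).
Each unlicensed consonant becomes the onset of a new syllable: /j/ → /ja/, /x/ → /xa/, /f/ → /fa/, /s/ → /sa/, /ʃ/ → /ʃa/, /x/ → /xa/.

jaxazefajusaʃaxa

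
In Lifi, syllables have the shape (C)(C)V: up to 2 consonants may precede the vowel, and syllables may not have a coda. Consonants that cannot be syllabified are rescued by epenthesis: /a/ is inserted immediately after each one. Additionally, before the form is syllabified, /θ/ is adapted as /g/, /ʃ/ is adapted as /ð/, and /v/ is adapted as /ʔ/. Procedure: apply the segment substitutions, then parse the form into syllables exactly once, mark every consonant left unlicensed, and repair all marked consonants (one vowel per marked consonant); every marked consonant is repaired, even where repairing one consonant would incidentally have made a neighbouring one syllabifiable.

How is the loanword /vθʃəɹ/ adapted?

ʔagðəɹa

Substitution: /v/ → /ʔ/, /θ/ → /g/, /ʃ/ → /ð/, giving /ʔgðəɹ/.
Under (C)(C)V, the unsyllabifiable consonants are /ʔ/, /ɹ/ (no codas are permitted; onsets may contain at most 2 consonants).
Each unlicensed consonant becomes the onset of a new syllable: /ʔ/ → /ʔa/, /ɹ/ → /ɹa/.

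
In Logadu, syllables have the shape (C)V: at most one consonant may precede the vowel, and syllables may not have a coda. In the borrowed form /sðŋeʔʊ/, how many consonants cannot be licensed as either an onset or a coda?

2

The consonants /s/, /ð/ cannot be parsed into a legal (C)V syllable (no codas are permitted; onsets are limited to one consonant).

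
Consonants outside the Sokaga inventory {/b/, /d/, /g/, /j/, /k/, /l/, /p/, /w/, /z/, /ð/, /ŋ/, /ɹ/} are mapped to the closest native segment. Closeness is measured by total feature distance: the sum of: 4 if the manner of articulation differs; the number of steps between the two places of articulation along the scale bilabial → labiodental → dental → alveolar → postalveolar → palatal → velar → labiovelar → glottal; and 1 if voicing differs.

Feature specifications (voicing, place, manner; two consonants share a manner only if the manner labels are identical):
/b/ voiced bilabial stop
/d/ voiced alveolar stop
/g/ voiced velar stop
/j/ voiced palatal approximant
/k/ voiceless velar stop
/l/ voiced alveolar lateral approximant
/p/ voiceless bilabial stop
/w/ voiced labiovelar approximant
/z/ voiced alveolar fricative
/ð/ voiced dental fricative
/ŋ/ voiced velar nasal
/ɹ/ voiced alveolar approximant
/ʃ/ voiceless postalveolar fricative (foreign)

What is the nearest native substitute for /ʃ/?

z

/z/ is closest: same manner (fricative), place distance 1 (postalveolar→alveolar), voicing differs (+1); total 2. Next closest is /ð/ at distance 3.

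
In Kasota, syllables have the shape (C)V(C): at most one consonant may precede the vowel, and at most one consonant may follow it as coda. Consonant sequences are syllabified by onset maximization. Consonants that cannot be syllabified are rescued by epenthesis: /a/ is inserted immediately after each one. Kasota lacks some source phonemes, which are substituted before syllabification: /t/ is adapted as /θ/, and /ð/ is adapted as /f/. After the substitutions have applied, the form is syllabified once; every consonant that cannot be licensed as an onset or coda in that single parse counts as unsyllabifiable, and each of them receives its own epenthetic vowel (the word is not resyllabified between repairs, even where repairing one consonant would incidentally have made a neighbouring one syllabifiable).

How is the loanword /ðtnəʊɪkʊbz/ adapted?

faθanəʊɪkʊbza

Substitution: /ð/ → /f/, /t/ → /θ/, giving /fθnəʊɪkʊbz/.
Syllabifying with onset maximization leaves /f/, /θ/, /z/ stranded (at most one coda consonant is licensed; onsets are limited to one consonant).
Inserting the epenthetic vowel yields /f/ → /fa/, /θ/ → /θa/, /z/ → /za/.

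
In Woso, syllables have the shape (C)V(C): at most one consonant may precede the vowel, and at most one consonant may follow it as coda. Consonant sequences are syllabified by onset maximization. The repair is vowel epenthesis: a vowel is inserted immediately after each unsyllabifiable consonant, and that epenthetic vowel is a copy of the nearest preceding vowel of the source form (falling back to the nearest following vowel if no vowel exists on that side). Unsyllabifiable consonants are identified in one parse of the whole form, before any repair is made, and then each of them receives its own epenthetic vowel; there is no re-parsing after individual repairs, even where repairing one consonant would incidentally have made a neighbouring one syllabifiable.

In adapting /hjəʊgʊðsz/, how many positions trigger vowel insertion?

The unsyllabifiable consonants are /h/, /s/, /z/; each receives one epenthetic vowel.

3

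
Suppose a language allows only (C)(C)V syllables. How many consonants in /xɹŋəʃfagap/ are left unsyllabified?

Under (C)(C)V, the unsyllabifiable consonants are /x/, /p/ (no codas are permitted; onsets may contain at most 2 consonants).

2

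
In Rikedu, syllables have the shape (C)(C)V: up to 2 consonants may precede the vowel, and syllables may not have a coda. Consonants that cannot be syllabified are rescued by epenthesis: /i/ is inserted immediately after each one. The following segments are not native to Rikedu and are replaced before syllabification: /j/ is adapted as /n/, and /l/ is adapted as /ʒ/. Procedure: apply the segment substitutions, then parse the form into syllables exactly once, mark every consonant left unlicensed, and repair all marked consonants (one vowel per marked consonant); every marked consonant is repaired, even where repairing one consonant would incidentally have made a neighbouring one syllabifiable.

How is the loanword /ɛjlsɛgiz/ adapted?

ɛniʒsɛgizi

Substitution: /j/ → /n/, /l/ → /ʒ/, giving /ɛnʒsɛgiz/.
The consonants /n/, /z/ cannot be parsed into a legal (C)(C)V syllable (no codas are permitted; onsets may contain at most 2 consonants).
Each unlicensed consonant becomes the onset of a new syllable: /n/ → /ni/, /z/ → /zi/.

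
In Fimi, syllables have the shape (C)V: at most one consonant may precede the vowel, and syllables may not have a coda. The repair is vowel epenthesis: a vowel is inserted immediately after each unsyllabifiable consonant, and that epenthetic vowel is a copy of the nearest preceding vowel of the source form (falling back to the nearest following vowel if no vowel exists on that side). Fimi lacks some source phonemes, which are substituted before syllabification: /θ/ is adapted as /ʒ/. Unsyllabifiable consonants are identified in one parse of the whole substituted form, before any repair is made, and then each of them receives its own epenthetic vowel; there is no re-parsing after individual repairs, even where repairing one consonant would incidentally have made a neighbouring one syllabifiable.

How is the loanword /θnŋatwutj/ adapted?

ʒanaŋatawutuju

Substitution: /θ/ → /ʒ/, giving /ʒnŋatwutj/.
Under (C)V, the unsyllabifiable consonants are /ʒ/, /n/, /t/, /t/, /j/ (no codas are permitted; onsets are limited to one consonant).
Inserting the epenthetic vowel yields /ʒ/ → /ʒa/, /n/ → /na/, /t/ → /ta/, /t/ → /tu/, /j/ → /ju/.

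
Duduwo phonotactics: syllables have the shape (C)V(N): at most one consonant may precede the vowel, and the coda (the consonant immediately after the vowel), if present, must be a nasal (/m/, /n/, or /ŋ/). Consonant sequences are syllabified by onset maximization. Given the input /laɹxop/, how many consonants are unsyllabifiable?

The consonants /ɹ/, /p/ cannot be parsed into a legal (C)V(N) syllable (only a nasal (/m/, /n/, or /ŋ/) is licensed in coda position; onsets are limited to one consonant).

2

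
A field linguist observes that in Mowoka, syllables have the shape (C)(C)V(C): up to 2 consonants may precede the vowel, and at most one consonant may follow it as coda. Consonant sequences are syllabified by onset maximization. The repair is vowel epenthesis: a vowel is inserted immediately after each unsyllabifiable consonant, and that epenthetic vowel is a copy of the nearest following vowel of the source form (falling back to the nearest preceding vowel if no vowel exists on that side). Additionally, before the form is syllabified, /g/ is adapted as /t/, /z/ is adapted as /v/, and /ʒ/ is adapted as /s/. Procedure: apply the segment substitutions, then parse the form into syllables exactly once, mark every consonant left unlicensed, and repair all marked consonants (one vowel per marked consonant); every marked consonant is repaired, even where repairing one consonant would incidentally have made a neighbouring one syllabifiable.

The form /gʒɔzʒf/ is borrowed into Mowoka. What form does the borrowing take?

Substitution: /g/ → /t/, /ʒ/ → /s/, /z/ → /v/, giving /tsɔvsf/.
The consonants /s/, /f/ cannot be parsed into a legal (C)(C)V(C) syllable (at most one coda consonant is licensed; onsets may contain at most 2 consonants).
Each unlicensed consonant becomes the onset of a new syllable: /s/ → /sɔ/, /f/ → /fɔ/.

tsɔvsɔfɔ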